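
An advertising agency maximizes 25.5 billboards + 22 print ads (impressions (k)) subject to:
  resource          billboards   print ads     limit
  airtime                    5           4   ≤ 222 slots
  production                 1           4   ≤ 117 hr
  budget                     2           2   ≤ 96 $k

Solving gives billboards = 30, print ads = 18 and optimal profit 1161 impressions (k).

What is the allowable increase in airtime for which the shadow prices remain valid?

Binding constraints: airtime, budget. The basis is B = [[5,4],[2,2]] with det 2.
Per unit increase in airtime, x* moves by d = (1, -1).
The basis stays optimal until print ads reaches 0; allowable increase = 18 slots.

18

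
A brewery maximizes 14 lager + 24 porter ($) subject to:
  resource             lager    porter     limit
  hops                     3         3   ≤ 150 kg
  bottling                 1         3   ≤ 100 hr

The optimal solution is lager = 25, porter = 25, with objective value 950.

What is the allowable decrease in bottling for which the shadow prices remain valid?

Binding constraints: hops, bottling. The basis is B = [[3,3],[1,3]] with det 6.
Per unit decrease in bottling, x* moves by d = (0.5, -0.5).
The basis stays optimal until porter reaches 0; allowable decrease = 50 hr.

50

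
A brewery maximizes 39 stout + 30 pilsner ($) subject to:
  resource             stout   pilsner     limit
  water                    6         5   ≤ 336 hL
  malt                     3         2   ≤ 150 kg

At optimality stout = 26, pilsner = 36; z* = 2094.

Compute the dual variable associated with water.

4

At the optimum: water uses 336 of 336 (binding); malt uses 150 of 150 (binding).
Dual feasibility on the basic columns requires 6·y_water + 3·y_malt = 39, 5·y_water + 2·y_malt = 30.
→ y_water = 4 and y_malt = 5.
Shadow price of water = 4.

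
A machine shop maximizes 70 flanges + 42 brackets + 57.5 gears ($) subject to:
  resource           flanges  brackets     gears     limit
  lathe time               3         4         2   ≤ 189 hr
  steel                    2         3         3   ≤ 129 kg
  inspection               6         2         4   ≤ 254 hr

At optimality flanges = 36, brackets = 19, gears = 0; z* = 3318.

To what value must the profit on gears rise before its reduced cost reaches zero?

Binding: steel and inspection. Non-binding: lathe time (5 unused).
Slack constraints have shadow price 0 (complementary slackness).
The binding rows give the dual system: 2·y_steel + 6·y_inspection = 70 and 3·y_steel + 2·y_inspection = 42.
Solving: y_steel = 8, y_inspection = 9.
gears enters the basis when its profit ≥ yᵀa₃ = 8·3 + 9·4 = 60.

60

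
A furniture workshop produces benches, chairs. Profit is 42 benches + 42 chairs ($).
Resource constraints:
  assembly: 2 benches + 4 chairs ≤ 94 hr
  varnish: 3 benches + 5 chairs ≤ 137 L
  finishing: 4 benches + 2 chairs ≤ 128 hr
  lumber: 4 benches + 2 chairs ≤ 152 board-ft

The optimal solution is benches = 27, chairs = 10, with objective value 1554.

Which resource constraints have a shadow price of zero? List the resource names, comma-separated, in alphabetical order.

assembly: 94/94 (binding)
varnish: 131/137 (slack 6)
finishing: 128/128 (binding)
lumber: 128/152 (slack 24)
By complementary slackness, a constraint with positive slack has shadow price 0 → lumber, varnish.

lumber, varnish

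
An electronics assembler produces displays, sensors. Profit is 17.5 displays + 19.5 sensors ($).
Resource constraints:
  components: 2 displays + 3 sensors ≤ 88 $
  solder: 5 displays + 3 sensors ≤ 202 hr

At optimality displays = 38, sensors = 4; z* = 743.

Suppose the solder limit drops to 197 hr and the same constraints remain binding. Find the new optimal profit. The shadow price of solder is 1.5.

735.5

Δb = -5, so new z* = 743 + (1.5)·(-5) = 743 − 7.5 = 735.5.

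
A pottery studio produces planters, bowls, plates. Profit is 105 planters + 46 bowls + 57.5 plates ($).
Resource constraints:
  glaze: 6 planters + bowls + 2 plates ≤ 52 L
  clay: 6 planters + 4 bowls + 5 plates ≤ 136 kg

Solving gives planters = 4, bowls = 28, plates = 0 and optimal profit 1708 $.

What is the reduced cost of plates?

At the optimum: glaze uses 52 of 52 (binding); clay uses 136 of 136 (binding).
Dual feasibility on the basic columns requires 6·y_glaze + 6·y_clay = 105, 1·y_glaze + 4·y_clay = 46.
→ y_glaze = 8 and y_clay = 9.5.
Reduced cost of plates: c₃ − yᵀa₃ = 57.5 − (8·2 + 9.5·5) = 57.5 − 63.5 = -6.

-6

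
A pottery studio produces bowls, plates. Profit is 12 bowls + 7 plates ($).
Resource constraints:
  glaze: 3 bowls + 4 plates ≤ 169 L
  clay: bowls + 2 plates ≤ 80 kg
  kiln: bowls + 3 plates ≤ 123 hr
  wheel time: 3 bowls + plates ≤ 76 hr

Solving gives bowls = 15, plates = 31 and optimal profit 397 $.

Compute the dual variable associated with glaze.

1

At the optimum: glaze uses 169 of 169 (binding); clay uses 77 of 80 (slack = 3); kiln uses 108 of 123 (slack = 15); wheel time uses 76 of 76 (binding).
Slack constraints have shadow price 0 (complementary slackness).
Dual feasibility on the basic columns requires 3·y_glaze + 3·y_wheel time = 12, 4·y_glaze + 1·y_wheel time = 7.
This yields shadow prices y_glaze = 1, y_wheel time = 3.
Shadow price of glaze = 1.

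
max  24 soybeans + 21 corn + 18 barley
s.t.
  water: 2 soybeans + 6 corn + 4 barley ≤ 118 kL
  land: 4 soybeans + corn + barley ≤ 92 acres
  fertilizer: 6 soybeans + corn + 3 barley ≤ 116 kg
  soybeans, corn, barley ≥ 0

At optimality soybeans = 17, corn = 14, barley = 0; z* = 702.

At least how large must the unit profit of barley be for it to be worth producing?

Binding: water and fertilizer. Non-binding: land (10 unused).
Since land is not tight, its dual is 0.
From A_Bᵀ y = c: 2·y_water + 6·y_fertilizer = 24; 6·y_water + 1·y_fertilizer = 21.
Solving: y_water = 3, y_fertilizer = 3.
barley enters the basis when its profit ≥ yᵀa₃ = 3·4 + 3·3 = 21.

21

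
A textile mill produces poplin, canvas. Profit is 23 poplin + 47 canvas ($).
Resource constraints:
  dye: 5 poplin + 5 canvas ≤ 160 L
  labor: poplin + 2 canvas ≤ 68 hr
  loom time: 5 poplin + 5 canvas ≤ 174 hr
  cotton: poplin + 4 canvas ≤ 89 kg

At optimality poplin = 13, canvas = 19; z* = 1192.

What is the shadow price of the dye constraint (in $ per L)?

At the optimum: dye uses 160 of 160 (binding); labor uses 51 of 68 (slack = 17); loom time uses 160 of 174 (slack = 14); cotton uses 89 of 89 (binding).
By complementary slackness, y = 0 for the non-binding constraints.
Dual feasibility on the basic columns requires 5·y_dye + 1·y_cotton = 23, 5·y_dye + 4·y_cotton = 47.
→ y_dye = 3 and y_cotton = 8.
Shadow price of dye = 3.

3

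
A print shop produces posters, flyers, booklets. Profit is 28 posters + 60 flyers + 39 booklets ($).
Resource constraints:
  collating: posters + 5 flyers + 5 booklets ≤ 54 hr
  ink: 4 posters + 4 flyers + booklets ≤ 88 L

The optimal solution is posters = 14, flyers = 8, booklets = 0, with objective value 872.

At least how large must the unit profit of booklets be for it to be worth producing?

Both collating and ink are binding at x*.
From A_Bᵀ y = c: 1·y_collating + 4·y_ink = 28; 5·y_collating + 4·y_ink = 60.
This yields shadow prices y_collating = 8, y_ink = 5.
booklets enters the basis when its profit ≥ yᵀa₃ = 8·5 + 5·1 = 45.

45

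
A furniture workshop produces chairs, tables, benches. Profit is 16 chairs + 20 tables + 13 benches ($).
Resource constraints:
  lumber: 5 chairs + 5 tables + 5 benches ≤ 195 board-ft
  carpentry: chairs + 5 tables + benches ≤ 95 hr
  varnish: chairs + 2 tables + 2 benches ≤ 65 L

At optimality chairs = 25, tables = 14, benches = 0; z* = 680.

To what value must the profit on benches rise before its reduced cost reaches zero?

16

Binding: lumber and carpentry. Non-binding: varnish (12 unused).
Slack constraints have shadow price 0 (complementary slackness).
The binding rows give the dual system: 5·y_lumber + 1·y_carpentry = 16 and 5·y_lumber + 5·y_carpentry = 20.
This yields shadow prices y_lumber = 3, y_carpentry = 1.
benches enters the basis when its profit ≥ yᵀa₃ = 3·5 + 1·1 = 16.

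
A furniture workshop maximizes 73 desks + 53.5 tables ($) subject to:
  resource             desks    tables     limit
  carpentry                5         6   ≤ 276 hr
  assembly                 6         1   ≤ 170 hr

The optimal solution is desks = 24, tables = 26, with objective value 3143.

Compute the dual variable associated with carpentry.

8

At the optimum: carpentry uses 276 of 276 (binding); assembly uses 170 of 170 (binding).
From A_Bᵀ y = c: 5·y_carpentry + 6·y_assembly = 73; 6·y_carpentry + 1·y_assembly = 53.5.
Solving: y_carpentry = 8, y_assembly = 5.5.
Shadow price of carpentry = 8.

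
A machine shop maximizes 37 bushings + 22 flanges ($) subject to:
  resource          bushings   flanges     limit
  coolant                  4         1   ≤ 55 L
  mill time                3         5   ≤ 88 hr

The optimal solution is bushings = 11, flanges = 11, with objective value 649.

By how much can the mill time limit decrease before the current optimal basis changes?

46.75

Binding constraints: coolant, mill time. The basis is B = [[4,1],[3,5]] with det 17.
Per unit decrease in mill time, x* moves by d = (0.0588, -0.2353).
The basis stays optimal until flanges reaches 0; allowable decrease = 46.75 hr.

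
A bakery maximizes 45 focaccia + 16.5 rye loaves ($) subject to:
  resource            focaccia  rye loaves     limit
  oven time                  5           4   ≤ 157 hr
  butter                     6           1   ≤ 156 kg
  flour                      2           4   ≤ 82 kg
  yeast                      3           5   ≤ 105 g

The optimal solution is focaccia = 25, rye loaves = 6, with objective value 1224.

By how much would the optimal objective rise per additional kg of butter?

6.5

Binding: butter and yeast. Non-binding: oven time (8 unused), flour (8 unused).
Since oven time, flour are not tight, their duals are 0.
Dual feasibility on the basic columns requires 6·y_butter + 3·y_yeast = 45, 1·y_butter + 5·y_yeast = 16.5.
Solving: y_butter = 6.5, y_yeast = 2.
Shadow price of butter = 6.5.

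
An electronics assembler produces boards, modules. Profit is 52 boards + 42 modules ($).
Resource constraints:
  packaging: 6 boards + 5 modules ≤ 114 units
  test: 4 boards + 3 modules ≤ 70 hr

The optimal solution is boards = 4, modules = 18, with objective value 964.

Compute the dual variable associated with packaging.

6

Check each constraint at x*: packaging 114/114 (tight); test 70/70 (tight).
Dual feasibility on the basic columns requires 6·y_packaging + 4·y_test = 52, 5·y_packaging + 3·y_test = 42.
This yields shadow prices y_packaging = 6, y_test = 4.
Shadow price of packaging = 6.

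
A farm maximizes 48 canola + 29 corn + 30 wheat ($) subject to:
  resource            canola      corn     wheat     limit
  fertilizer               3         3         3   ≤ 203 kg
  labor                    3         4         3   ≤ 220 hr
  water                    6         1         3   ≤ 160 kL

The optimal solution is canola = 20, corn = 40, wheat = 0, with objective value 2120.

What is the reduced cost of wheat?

At the optimum: fertilizer uses 180 of 203 (slack = 23); labor uses 220 of 220 (binding); water uses 160 of 160 (binding).
Since fertilizer is not tight, its dual is 0.
Dual feasibility on the basic columns requires 3·y_labor + 6·y_water = 48, 4·y_labor + 1·y_water = 29.
Solving: y_labor = 6, y_water = 5.
Reduced cost of wheat: c₃ − yᵀa₃ = 30 − (6·3 + 5·3) = 30 − 33 = -3.

-3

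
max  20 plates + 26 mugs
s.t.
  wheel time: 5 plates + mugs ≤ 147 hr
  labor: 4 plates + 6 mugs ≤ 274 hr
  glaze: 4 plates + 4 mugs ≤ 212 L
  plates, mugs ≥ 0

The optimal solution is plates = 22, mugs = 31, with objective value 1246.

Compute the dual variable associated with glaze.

2

Check each constraint at x*: wheel time 141/147 (slack 6); labor 274/274 (tight); glaze 212/212 (tight).
Slack constraints have shadow price 0 (complementary slackness).
The binding rows give the dual system: 4·y_labor + 4·y_glaze = 20 and 6·y_labor + 4·y_glaze = 26.
Solving: y_labor = 3, y_glaze = 2.
Shadow price of glaze = 2.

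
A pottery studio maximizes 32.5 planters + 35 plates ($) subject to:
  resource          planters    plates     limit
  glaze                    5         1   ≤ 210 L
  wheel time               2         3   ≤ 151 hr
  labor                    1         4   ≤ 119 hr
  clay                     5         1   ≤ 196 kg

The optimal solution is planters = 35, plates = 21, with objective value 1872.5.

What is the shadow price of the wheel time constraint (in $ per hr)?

Binding: labor and clay. Non-binding: glaze (14 unused), wheel time (18 unused).
By complementary slackness, y = 0 for the non-binding constraints.
The binding rows give the dual system: 1·y_labor + 5·y_clay = 32.5 and 4·y_labor + 1·y_clay = 35.
This yields shadow prices y_labor = 7.5, y_clay = 5.
Shadow price of wheel time = 0.

0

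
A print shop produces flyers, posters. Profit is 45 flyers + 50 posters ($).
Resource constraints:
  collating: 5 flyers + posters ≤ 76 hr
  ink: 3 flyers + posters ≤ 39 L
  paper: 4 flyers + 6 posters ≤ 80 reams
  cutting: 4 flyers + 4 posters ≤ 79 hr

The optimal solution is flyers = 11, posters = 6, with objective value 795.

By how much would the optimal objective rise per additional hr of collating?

0

Check each constraint at x*: collating 61/76 (slack 15); ink 39/39 (tight); paper 80/80 (tight); cutting 68/79 (slack 11).
Slack constraints have shadow price 0 (complementary slackness).
The binding rows give the dual system: 3·y_ink + 4·y_paper = 45 and 1·y_ink + 6·y_paper = 50.
→ y_ink = 5 and y_paper = 7.5.
Shadow price of collating = 0.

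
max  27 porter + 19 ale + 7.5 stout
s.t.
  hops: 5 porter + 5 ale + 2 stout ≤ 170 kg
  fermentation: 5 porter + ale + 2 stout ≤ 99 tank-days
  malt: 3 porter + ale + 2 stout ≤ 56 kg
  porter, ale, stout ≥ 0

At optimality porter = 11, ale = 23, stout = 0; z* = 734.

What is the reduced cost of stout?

At the optimum: hops uses 170 of 170 (binding); fermentation uses 78 of 99 (slack = 21); malt uses 56 of 56 (binding).
By complementary slackness, y = 0 for the non-binding constraint.
From A_Bᵀ y = c: 5·y_hops + 3·y_malt = 27; 5·y_hops + 1·y_malt = 19.
This yields shadow prices y_hops = 3, y_malt = 4.
Reduced cost of stout: c₃ − yᵀa₃ = 7.5 − (3·2 + 4·2) = 7.5 − 14 = -6.5.

-6.5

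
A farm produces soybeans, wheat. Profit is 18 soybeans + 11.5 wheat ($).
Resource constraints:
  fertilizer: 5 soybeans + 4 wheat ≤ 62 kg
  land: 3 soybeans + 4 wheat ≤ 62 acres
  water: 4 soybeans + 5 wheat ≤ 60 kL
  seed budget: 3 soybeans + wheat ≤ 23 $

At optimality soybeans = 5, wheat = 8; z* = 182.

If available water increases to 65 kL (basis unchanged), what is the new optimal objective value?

189.5

Check each constraint at x*: fertilizer 57/62 (slack 5); land 47/62 (slack 15); water 60/60 (tight); seed budget 23/23 (tight).
Since fertilizer, land are not tight, their duals are 0.
From A_Bᵀ y = c: 4·y_water + 3·y_seed budget = 18; 5·y_water + 1·y_seed budget = 11.5.
→ y_water = 1.5 and y_seed budget = 4.
Δz = y_water·Δb = 1.5 × (5) = 7.5, so new z* = 182 + 7.5 = 189.5.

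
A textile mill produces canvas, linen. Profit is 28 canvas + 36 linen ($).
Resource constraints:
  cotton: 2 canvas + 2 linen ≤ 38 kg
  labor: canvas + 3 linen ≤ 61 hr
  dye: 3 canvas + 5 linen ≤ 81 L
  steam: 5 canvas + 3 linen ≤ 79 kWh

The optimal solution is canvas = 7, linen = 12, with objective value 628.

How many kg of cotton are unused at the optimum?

cotton used = 2·7 + 2·12 = 38; slack = 38 − 38 = 0.

0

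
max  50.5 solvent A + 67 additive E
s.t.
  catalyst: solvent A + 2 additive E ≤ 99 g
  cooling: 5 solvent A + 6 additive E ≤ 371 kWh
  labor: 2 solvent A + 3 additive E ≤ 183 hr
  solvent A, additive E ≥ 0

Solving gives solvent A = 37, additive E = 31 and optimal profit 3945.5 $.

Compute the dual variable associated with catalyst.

Check each constraint at x*: catalyst 99/99 (tight); cooling 371/371 (tight); labor 167/183 (slack 16).
Since labor is not tight, its dual is 0.
From A_Bᵀ y = c: 1·y_catalyst + 5·y_cooling = 50.5; 2·y_catalyst + 6·y_cooling = 67.
This yields shadow prices y_catalyst = 8, y_cooling = 8.5.
Shadow price of catalyst = 8.

8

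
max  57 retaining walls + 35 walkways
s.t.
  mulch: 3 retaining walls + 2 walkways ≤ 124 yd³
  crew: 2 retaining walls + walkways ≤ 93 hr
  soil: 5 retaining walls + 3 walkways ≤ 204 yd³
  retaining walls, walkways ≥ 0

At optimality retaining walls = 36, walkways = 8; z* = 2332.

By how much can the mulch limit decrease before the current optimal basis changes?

1.6

Binding constraints: mulch, soil. The basis is B = [[3,2],[5,3]] with det -1.
Per unit decrease in mulch, x* moves by d = (3, -5).
The basis stays optimal until walkways reaches 0; allowable decrease = 1.6 yd³.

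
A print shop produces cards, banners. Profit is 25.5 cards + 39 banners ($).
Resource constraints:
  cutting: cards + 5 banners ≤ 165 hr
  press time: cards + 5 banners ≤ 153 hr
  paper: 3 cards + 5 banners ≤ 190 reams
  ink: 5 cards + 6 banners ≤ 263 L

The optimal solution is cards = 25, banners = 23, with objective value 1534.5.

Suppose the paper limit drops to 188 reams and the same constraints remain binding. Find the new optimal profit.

Check each constraint at x*: cutting 140/165 (slack 25); press time 140/153 (slack 13); paper 190/190 (tight); ink 263/263 (tight).
Slack constraints have shadow price 0 (complementary slackness).
The binding rows give the dual system: 3·y_paper + 5·y_ink = 25.5 and 5·y_paper + 6·y_ink = 39.
→ y_paper = 6 and y_ink = 1.5.
Δz = y_paper·Δb = 6 × (-2) = -12, so new z* = 1534.5 − 12 = 1522.5.

1522.5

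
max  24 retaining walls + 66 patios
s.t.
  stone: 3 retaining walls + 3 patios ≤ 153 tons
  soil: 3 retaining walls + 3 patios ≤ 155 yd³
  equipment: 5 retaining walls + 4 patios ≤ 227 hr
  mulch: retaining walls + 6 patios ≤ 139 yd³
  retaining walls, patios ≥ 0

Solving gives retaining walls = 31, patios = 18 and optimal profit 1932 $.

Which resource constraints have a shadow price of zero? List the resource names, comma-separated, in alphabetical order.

stone: 147/153 (slack 6)
soil: 147/155 (slack 8)
equipment: 227/227 (binding)
mulch: 139/139 (binding)
By complementary slackness, a constraint with positive slack has shadow price 0 → soil, stone.

soil, stone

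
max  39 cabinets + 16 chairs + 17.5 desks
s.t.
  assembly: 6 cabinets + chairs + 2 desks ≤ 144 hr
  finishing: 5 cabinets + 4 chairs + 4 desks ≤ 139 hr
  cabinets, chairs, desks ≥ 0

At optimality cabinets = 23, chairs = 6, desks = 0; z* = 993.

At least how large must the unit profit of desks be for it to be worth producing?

20

At the optimum: assembly uses 144 of 144 (binding); finishing uses 139 of 139 (binding).
Dual feasibility on the basic columns requires 6·y_assembly + 5·y_finishing = 39, 1·y_assembly + 4·y_finishing = 16.
Solving: y_assembly = 4, y_finishing = 3.
desks enters the basis when its profit ≥ yᵀa₃ = 4·2 + 3·4 = 20.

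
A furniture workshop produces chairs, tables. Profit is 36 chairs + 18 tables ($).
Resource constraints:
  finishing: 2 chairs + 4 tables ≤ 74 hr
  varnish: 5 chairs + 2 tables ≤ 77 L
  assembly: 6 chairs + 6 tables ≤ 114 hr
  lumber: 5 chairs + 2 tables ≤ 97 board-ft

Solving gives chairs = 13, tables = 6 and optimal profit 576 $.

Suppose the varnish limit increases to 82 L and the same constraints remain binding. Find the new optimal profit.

606

Check each constraint at x*: finishing 50/74 (slack 24); varnish 77/77 (tight); assembly 114/114 (tight); lumber 77/97 (slack 20).
By complementary slackness, y = 0 for the non-binding constraints.
The binding rows give the dual system: 5·y_varnish + 6·y_assembly = 36 and 2·y_varnish + 6·y_assembly = 18.
→ y_varnish = 6 and y_assembly = 1.
Δz = y_varnish·Δb = 6 × (5) = 30, so new z* = 576 + 30 = 606.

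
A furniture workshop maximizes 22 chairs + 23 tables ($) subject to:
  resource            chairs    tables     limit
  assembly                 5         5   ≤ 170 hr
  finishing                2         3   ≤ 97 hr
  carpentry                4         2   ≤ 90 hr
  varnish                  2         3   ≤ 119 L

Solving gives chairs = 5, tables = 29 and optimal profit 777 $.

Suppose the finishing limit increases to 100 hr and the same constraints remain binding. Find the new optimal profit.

Binding: assembly and finishing. Non-binding: carpentry (12 unused), varnish (22 unused).
Since carpentry, varnish are not tight, their duals are 0.
From A_Bᵀ y = c: 5·y_assembly + 2·y_finishing = 22; 5·y_assembly + 3·y_finishing = 23.
This yields shadow prices y_assembly = 4, y_finishing = 1.
Δz = y_finishing·Δb = 1 × (3) = 3, so new z* = 777 + 3 = 780.

780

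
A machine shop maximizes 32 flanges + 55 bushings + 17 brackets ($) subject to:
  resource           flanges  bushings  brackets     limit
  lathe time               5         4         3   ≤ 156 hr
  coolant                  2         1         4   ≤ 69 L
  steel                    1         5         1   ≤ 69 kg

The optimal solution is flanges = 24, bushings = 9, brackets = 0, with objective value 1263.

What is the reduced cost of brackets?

At the optimum: lathe time uses 156 of 156 (binding); coolant uses 57 of 69 (slack = 12); steel uses 69 of 69 (binding).
By complementary slackness, y = 0 for the non-binding constraint.
The binding rows give the dual system: 5·y_lathe time + 1·y_steel = 32 and 4·y_lathe time + 5·y_steel = 55.
This yields shadow prices y_lathe time = 5, y_steel = 7.
Reduced cost of brackets: c₃ − yᵀa₃ = 17 − (5·3 + 7·1) = 17 − 22 = -5.

-5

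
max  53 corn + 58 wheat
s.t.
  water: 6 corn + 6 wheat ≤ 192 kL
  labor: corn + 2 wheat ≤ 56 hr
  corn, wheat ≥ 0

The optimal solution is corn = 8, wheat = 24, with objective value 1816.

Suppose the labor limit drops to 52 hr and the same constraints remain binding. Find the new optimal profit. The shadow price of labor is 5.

1796

Δb = -4, so new z* = 1816 + (5)·(-4) = 1816 − 20 = 1796.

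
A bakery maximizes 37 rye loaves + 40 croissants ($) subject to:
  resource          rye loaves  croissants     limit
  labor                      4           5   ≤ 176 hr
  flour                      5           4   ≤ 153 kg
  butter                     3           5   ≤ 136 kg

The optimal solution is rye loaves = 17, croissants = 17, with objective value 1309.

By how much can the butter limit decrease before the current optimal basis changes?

44.2

Binding constraints: flour, butter. The basis is B = [[5,4],[3,5]] with det 13.
Per unit decrease in butter, x* moves by d = (0.3077, -0.3846).
The basis stays optimal until croissants reaches 0; allowable decrease = 44.2 kg.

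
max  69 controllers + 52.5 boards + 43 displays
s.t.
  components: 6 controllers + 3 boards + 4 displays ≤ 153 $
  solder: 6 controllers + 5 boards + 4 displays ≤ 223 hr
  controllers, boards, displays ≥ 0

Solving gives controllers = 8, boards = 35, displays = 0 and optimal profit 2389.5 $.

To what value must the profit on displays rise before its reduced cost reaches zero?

46

Both components and solder are binding at x*.
The binding rows give the dual system: 6·y_components + 6·y_solder = 69 and 3·y_components + 5·y_solder = 52.5.
This yields shadow prices y_components = 2.5, y_solder = 9.
displays enters the basis when its profit ≥ yᵀa₃ = 2.5·4 + 9·4 = 46.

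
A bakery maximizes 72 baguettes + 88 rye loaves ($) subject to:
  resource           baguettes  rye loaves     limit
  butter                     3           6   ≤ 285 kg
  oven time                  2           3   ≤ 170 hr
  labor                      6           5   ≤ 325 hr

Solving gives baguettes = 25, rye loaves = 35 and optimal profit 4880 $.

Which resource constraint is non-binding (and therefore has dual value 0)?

oven time

butter: 285/285 (binding)
oven time: 155/170 (slack 15)
labor: 325/325 (binding)
By complementary slackness, a constraint with positive slack has shadow price 0 → oven time.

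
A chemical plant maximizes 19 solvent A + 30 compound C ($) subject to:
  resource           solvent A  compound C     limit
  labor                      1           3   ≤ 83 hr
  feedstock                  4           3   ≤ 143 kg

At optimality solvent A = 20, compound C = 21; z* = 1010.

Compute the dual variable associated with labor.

At the optimum: labor uses 83 of 83 (binding); feedstock uses 143 of 143 (binding).
The binding rows give the dual system: 1·y_labor + 4·y_feedstock = 19 and 3·y_labor + 3·y_feedstock = 30.
Solving: y_labor = 7, y_feedstock = 3.
Shadow price of labor = 7.

7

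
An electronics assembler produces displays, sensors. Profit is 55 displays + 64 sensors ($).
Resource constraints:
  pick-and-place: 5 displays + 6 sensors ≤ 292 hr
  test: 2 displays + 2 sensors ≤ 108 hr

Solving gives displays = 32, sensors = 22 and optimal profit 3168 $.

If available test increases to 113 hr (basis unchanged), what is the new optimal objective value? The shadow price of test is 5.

3193

Δb = 5, so new z* = 3168 + (5)·(5) = 3168 + 25 = 3193.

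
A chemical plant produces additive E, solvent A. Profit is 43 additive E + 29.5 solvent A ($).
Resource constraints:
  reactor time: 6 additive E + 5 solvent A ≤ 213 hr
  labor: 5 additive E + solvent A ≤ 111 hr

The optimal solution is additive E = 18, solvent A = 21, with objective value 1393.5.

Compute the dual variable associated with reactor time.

5.5

Check each constraint at x*: reactor time 213/213 (tight); labor 111/111 (tight).
The binding rows give the dual system: 6·y_reactor time + 5·y_labor = 43 and 5·y_reactor time + 1·y_labor = 29.5.
Solving: y_reactor time = 5.5, y_labor = 2.
Shadow price of reactor time = 5.5.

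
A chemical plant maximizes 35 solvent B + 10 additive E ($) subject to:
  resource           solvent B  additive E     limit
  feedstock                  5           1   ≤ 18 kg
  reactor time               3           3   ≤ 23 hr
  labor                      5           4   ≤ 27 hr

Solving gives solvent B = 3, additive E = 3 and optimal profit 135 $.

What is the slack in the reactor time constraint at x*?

reactor time used = 3·3 + 3·3 = 18; slack = 23 − 18 = 5.

5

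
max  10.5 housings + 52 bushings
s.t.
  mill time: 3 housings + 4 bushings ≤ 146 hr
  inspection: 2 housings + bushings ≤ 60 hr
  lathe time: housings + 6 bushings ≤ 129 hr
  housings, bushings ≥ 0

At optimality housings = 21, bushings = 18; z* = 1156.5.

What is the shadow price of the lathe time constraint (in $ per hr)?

8.5

Binding: inspection and lathe time. Non-binding: mill time (11 unused).
Slack constraints have shadow price 0 (complementary slackness).
The binding rows give the dual system: 2·y_inspection + 1·y_lathe time = 10.5 and 1·y_inspection + 6·y_lathe time = 52.
→ y_inspection = 1 and y_lathe time = 8.5.
Shadow price of lathe time = 8.5.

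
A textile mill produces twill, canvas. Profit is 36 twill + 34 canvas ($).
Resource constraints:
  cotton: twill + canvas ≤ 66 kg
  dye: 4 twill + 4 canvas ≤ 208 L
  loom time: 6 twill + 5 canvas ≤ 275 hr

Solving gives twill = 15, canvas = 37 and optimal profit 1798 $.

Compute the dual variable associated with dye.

6

Check each constraint at x*: cotton 52/66 (slack 14); dye 208/208 (tight); loom time 275/275 (tight).
Since cotton is not tight, its dual is 0.
From A_Bᵀ y = c: 4·y_dye + 6·y_loom time = 36; 4·y_dye + 5·y_loom time = 34.
→ y_dye = 6 and y_loom time = 2.
Shadow price of dye = 6.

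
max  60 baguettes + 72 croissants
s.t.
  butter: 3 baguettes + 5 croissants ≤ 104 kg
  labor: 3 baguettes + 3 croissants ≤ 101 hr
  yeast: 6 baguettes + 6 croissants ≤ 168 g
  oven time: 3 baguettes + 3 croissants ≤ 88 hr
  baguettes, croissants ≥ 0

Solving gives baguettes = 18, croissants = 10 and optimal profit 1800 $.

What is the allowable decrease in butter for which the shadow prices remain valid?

Binding constraints: butter, yeast. The basis is B = [[3,5],[6,6]] with det -12.
Per unit decrease in butter, x* moves by d = (0.5, -0.5).
The basis stays optimal until croissants reaches 0; allowable decrease = 20 kg.

20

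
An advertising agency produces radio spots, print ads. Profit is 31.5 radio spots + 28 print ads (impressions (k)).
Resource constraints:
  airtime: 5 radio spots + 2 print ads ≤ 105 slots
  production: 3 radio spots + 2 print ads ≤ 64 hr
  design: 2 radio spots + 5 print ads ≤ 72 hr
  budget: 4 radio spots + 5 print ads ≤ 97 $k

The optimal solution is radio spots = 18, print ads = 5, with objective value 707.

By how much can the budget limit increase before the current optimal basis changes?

7

Binding constraints: production, budget. The basis is B = [[3,2],[4,5]] with det 7.
Per unit increase in budget, x* moves by d = (-0.2857, 0.4286).
The basis stays optimal until design becomes binding; allowable increase = 7 $k.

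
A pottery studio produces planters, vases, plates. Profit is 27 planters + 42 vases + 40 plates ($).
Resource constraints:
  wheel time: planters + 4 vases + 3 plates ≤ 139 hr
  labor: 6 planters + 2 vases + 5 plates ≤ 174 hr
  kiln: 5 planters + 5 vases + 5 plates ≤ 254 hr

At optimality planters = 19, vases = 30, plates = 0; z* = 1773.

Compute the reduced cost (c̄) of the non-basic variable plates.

-2

At the optimum: wheel time uses 139 of 139 (binding); labor uses 174 of 174 (binding); kiln uses 245 of 254 (slack = 9).
Since kiln is not tight, its dual is 0.
Dual feasibility on the basic columns requires 1·y_wheel time + 6·y_labor = 27, 4·y_wheel time + 2·y_labor = 42.
This yields shadow prices y_wheel time = 9, y_labor = 3.
Reduced cost of plates: c₃ − yᵀa₃ = 40 − (9·3 + 3·5) = 40 − 42 = -2.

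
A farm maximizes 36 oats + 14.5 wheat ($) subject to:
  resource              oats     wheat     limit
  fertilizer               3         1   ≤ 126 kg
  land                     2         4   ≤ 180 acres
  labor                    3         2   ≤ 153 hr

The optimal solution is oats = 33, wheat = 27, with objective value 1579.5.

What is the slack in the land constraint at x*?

6

land used = 2·33 + 4·27 = 174; slack = 180 − 174 = 6.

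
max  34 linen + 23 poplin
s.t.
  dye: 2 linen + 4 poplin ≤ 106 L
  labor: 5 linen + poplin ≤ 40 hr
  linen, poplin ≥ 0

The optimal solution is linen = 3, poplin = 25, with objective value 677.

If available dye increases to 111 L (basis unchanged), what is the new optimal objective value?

699.5

Both dye and labor are binding at x*.
The binding rows give the dual system: 2·y_dye + 5·y_labor = 34 and 4·y_dye + 1·y_labor = 23.
→ y_dye = 4.5 and y_labor = 5.
Δz = y_dye·Δb = 4.5 × (5) = 22.5, so new z* = 677 + 22.5 = 699.5.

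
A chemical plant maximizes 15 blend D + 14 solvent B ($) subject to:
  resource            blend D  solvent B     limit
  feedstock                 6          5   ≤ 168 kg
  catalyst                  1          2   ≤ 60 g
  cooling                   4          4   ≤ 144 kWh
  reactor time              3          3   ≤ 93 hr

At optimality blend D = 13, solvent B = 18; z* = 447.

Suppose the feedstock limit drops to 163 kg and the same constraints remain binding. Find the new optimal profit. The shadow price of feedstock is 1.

442

Δb = -5, so new z* = 447 + (1)·(-5) = 447 − 5 = 442.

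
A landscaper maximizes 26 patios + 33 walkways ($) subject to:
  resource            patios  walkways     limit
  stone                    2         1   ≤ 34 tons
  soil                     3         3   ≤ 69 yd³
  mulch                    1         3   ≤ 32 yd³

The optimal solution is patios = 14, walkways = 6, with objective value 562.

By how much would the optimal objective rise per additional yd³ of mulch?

8

Binding: stone and mulch. Non-binding: soil (9 unused).
Since soil is not tight, its dual is 0.
From A_Bᵀ y = c: 2·y_stone + 1·y_mulch = 26; 1·y_stone + 3·y_mulch = 33.
→ y_stone = 9 and y_mulch = 8.
Shadow price of mulch = 8.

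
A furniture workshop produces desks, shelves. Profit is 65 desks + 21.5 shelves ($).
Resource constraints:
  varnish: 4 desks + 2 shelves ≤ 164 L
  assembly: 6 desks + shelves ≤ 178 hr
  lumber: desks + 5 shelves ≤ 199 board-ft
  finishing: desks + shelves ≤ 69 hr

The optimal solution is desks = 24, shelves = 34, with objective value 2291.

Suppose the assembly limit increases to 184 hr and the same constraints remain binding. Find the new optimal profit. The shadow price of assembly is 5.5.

2324

Δb = 6, so new z* = 2291 + (5.5)·(6) = 2291 + 33 = 2324.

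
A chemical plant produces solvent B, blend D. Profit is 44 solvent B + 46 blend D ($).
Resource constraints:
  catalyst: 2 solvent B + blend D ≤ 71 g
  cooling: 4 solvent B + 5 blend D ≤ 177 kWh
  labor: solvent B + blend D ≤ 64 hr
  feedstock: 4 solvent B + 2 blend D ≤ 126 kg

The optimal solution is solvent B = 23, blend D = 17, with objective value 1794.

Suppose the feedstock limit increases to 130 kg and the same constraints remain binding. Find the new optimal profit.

Binding: cooling and feedstock. Non-binding: catalyst (8 unused), labor (24 unused).
Slack constraints have shadow price 0 (complementary slackness).
The binding rows give the dual system: 4·y_cooling + 4·y_feedstock = 44 and 5·y_cooling + 2·y_feedstock = 46.
This yields shadow prices y_cooling = 8, y_feedstock = 3.
Δz = y_feedstock·Δb = 3 × (4) = 12, so new z* = 1794 + 12 = 1806.

1806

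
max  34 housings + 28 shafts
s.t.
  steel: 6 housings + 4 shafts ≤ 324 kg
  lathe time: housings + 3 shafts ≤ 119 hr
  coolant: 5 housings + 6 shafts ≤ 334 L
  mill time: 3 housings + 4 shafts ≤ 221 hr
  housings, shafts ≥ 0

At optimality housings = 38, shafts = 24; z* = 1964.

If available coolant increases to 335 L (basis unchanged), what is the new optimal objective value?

Check each constraint at x*: steel 324/324 (tight); lathe time 110/119 (slack 9); coolant 334/334 (tight); mill time 210/221 (slack 11).
Slack constraints have shadow price 0 (complementary slackness).
The binding rows give the dual system: 6·y_steel + 5·y_coolant = 34 and 4·y_steel + 6·y_coolant = 28.
Solving: y_steel = 4, y_coolant = 2.
Δz = y_coolant·Δb = 2 × (1) = 2, so new z* = 1964 + 2 = 1966.

1966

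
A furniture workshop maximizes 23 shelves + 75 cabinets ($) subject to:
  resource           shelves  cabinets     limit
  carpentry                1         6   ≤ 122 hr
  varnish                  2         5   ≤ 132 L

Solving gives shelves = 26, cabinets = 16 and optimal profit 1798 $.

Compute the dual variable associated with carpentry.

5

At the optimum: carpentry uses 122 of 122 (binding); varnish uses 132 of 132 (binding).
From A_Bᵀ y = c: 1·y_carpentry + 2·y_varnish = 23; 6·y_carpentry + 5·y_varnish = 75.
This yields shadow prices y_carpentry = 5, y_varnish = 9.
Shadow price of carpentry = 5.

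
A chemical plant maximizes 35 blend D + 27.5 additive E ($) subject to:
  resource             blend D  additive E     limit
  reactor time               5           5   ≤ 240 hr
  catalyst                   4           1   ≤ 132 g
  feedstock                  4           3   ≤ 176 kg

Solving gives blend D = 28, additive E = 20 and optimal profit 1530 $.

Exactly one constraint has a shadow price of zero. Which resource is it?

feedstock

reactor time: 240/240 (binding)
catalyst: 132/132 (binding)
feedstock: 172/176 (slack 4)
By complementary slackness, a constraint with positive slack has shadow price 0 → feedstock.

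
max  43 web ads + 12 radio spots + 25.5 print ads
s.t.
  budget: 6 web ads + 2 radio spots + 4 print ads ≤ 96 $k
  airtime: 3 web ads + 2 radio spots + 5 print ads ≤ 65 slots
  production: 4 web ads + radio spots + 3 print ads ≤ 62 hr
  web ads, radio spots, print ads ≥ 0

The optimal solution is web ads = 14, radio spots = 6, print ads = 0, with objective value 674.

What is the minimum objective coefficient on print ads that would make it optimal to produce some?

Check each constraint at x*: budget 96/96 (tight); airtime 54/65 (slack 11); production 62/62 (tight).
By complementary slackness, y = 0 for the non-binding constraint.
Dual feasibility on the basic columns requires 6·y_budget + 4·y_production = 43, 2·y_budget + 1·y_production = 12.
Solving: y_budget = 2.5, y_production = 7.
print ads enters the basis when its profit ≥ yᵀa₃ = 2.5·4 + 7·3 = 31.

31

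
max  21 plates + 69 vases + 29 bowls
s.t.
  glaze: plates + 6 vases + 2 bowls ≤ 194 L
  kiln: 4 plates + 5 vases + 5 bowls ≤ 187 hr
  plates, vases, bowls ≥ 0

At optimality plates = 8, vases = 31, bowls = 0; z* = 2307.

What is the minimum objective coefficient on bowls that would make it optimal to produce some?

Both glaze and kiln are binding at x*.
Dual feasibility on the basic columns requires 1·y_glaze + 4·y_kiln = 21, 6·y_glaze + 5·y_kiln = 69.
→ y_glaze = 9 and y_kiln = 3.
bowls enters the basis when its profit ≥ yᵀa₃ = 9·2 + 3·5 = 33.

33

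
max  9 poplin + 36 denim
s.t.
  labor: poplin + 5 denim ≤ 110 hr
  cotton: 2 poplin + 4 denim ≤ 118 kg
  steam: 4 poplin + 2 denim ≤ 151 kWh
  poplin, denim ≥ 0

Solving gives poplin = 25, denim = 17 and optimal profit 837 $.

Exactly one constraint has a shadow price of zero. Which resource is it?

steam

labor: 110/110 (binding)
cotton: 118/118 (binding)
steam: 134/151 (slack 17)
By complementary slackness, a constraint with positive slack has shadow price 0 → steam.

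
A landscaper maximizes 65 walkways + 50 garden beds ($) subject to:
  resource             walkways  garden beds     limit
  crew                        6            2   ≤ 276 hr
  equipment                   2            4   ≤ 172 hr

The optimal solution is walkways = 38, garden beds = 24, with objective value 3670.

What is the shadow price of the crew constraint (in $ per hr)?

Both crew and equipment are binding at x*.
From A_Bᵀ y = c: 6·y_crew + 2·y_equipment = 65; 2·y_crew + 4·y_equipment = 50.
→ y_crew = 8 and y_equipment = 8.5.
Shadow price of crew = 8.

8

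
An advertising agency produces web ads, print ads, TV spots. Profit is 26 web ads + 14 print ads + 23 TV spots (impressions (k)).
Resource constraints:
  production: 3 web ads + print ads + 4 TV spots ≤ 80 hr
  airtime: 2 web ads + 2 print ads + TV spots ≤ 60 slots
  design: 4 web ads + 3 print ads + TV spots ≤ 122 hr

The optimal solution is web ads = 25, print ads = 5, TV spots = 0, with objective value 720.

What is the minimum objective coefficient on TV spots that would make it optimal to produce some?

At the optimum: production uses 80 of 80 (binding); airtime uses 60 of 60 (binding); design uses 115 of 122 (slack = 7).
Since design is not tight, its dual is 0.
The binding rows give the dual system: 3·y_production + 2·y_airtime = 26 and 1·y_production + 2·y_airtime = 14.
Solving: y_production = 6, y_airtime = 4.
TV spots enters the basis when its profit ≥ yᵀa₃ = 6·4 + 4·1 = 28.

28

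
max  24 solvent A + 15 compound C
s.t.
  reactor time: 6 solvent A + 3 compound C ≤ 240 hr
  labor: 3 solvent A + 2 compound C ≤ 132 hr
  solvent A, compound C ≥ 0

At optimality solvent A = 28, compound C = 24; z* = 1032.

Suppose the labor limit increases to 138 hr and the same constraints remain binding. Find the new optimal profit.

1068

At the optimum: reactor time uses 240 of 240 (binding); labor uses 132 of 132 (binding).
The binding rows give the dual system: 6·y_reactor time + 3·y_labor = 24 and 3·y_reactor time + 2·y_labor = 15.
This yields shadow prices y_reactor time = 1, y_labor = 6.
Δz = y_labor·Δb = 6 × (6) = 36, so new z* = 1032 + 36 = 1068.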